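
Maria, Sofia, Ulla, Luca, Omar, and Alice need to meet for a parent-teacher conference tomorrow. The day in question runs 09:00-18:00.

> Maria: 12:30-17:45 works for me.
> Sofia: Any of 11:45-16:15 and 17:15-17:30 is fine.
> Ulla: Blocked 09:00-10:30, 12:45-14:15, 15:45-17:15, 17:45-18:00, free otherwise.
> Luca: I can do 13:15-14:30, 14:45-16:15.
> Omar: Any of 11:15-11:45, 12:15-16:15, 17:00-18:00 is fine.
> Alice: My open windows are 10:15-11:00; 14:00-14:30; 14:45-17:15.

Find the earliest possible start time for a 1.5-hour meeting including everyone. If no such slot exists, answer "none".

Maria free: 12:30-17:45.
Sofia free: 11:45-16:15, 17:15-17:30.
Ulla free: 10:30-12:45, 14:15-15:45, 17:15-17:45 (invert busy blocks within the working day).
Luca free: 13:15-14:30, 14:45-16:15.
Omar free: 11:15-11:45, 12:15-16:15, 17:00-18:00.
Alice free: 10:15-11:00, 14:00-14:30, 14:45-17:15.
Maria ∩ Sofia: 12:30-16:15, 17:15-17:30.
Maria ∩ Sofia ∩ Ulla: 12:30-12:45, 14:15-15:45, 17:15-17:30.
Maria ∩ Sofia ∩ Ulla ∩ Luca: 14:15-14:30, 14:45-15:45.
Maria ∩ Sofia ∩ Ulla ∩ Luca ∩ Omar: 14:15-14:30, 14:45-15:45.
Maria ∩ Sofia ∩ Ulla ∩ Luca ∩ Omar ∩ Alice: 14:15-14:30, 14:45-15:45.
Those are the intersection windows.
No common window is at least 90 minutes long.

none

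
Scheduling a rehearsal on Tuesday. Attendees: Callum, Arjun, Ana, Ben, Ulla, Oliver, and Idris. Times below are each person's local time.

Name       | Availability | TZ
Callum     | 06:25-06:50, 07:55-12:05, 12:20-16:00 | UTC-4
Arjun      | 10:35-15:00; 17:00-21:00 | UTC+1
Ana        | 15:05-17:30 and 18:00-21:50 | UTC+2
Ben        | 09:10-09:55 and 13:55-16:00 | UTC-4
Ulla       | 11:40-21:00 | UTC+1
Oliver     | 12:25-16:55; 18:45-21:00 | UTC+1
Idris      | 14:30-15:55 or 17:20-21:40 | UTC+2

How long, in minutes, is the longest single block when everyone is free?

105

Callum in UTC: 10:25-10:50, 11:55-16:05, 16:20-20:00 (add 4h to convert from UTC-4).
Arjun in UTC: 09:35-14:00, 16:00-20:00 (subtract 1h to convert from UTC+1).
Ana in UTC: 13:05-15:30, 16:00-19:50 (subtract 2h to convert from UTC+2).
Ben in UTC: 13:10-13:55, 17:55-20:00 (add 4h to convert from UTC-4).
Ulla in UTC: 10:40-20:00 (subtract 1h to convert from UTC+1).
Oliver in UTC: 11:25-15:55, 17:45-20:00 (subtract 1h to convert from UTC+1).
Idris in UTC: 12:30-13:55, 15:20-19:40 (subtract 2h to convert from UTC+2).
Callum ∩ Arjun: 10:25-10:50, 11:55-14:00, 16:00-16:05, 16:20-20:00.
Callum ∩ Arjun ∩ Ana: 13:05-14:00, 16:00-16:05, 16:20-19:50.
Callum ∩ Arjun ∩ Ana ∩ Ben: 13:10-13:55, 17:55-19:50.
Callum ∩ Arjun ∩ Ana ∩ Ben ∩ Ulla: 13:10-13:55, 17:55-19:50.
Callum ∩ Arjun ∩ Ana ∩ Ben ∩ Ulla ∩ Oliver: 13:10-13:55, 17:55-19:50.
Callum ∩ Arjun ∩ Ana ∩ Ben ∩ Ulla ∩ Oliver ∩ Idris: 13:10-13:55, 17:55-19:40.
The longest is 17:55-19:40 at 105 minutes.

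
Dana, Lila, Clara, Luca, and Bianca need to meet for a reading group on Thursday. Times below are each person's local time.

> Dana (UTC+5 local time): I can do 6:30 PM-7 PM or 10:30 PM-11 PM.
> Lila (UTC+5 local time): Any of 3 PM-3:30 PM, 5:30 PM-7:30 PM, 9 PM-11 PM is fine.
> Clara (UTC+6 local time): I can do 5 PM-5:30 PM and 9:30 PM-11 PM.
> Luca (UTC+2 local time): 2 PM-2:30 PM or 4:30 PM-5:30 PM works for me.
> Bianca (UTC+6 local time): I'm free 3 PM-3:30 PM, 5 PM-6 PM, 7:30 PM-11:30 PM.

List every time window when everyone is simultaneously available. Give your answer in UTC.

Dana in UTC: 13:30-14:00, 17:30-18:00 (subtract 5h to convert from UTC+5).
Lila in UTC: 10:00-10:30, 12:30-14:30, 16:00-18:00 (subtract 5h to convert from UTC+5).
Clara in UTC: 11:00-11:30, 15:30-17:00 (subtract 6h to convert from UTC+6).
Luca in UTC: 12:00-12:30, 14:30-15:30 (subtract 2h to convert from UTC+2).
Bianca in UTC: 09:00-09:30, 11:00-12:00, 13:30-17:30 (subtract 6h to convert from UTC+6).
Dana ∩ Lila: 13:30-14:00, 17:30-18:00.
Dana ∩ Lila ∩ Clara: ∅.
Dana ∩ Lila ∩ Clara ∩ Luca: ∅.
Dana ∩ Lila ∩ Clara ∩ Luca ∩ Bianca: ∅.
There is no time when everyone is free.

none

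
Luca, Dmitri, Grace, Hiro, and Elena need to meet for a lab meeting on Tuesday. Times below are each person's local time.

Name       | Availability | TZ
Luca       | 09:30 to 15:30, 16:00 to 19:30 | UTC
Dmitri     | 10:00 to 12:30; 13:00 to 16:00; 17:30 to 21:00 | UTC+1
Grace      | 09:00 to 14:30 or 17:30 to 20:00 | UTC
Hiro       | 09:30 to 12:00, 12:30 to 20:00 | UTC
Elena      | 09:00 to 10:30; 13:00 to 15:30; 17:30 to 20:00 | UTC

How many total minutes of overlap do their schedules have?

270

Luca in UTC: 09:30-15:30, 16:00-19:30.
Dmitri in UTC: 09:00-11:30, 12:00-15:00, 16:30-20:00 (subtract 1h to convert from UTC+1).
Grace in UTC: 09:00-14:30, 17:30-20:00.
Hiro in UTC: 09:30-12:00, 12:30-20:00.
Elena in UTC: 09:00-10:30, 13:00-15:30, 17:30-20:00.
Luca ∩ Dmitri: 09:30-11:30, 12:00-15:00, 16:30-19:30.
Luca ∩ Dmitri ∩ Grace: 09:30-11:30, 12:00-14:30, 17:30-19:30.
Luca ∩ Dmitri ∩ Grace ∩ Hiro: 09:30-11:30, 12:30-14:30, 17:30-19:30.
Luca ∩ Dmitri ∩ Grace ∩ Hiro ∩ Elena: 09:30-10:30, 13:00-14:30, 17:30-19:30.
Summing the common windows: 60 + 90 + 120 = 270 minutes.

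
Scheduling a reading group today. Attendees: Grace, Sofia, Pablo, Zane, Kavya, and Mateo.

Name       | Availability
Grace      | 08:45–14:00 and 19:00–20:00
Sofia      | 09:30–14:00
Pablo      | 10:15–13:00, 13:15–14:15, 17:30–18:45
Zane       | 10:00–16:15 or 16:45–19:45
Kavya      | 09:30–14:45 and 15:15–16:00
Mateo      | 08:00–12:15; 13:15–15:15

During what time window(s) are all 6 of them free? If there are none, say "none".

10:15-12:15, 13:15-14:00

Grace ∩ Sofia: 09:30-14:00.
Grace ∩ Sofia ∩ Pablo: 10:15-13:00, 13:15-14:00.
Grace ∩ Sofia ∩ Pablo ∩ Zane: 10:15-13:00, 13:15-14:00.
Grace ∩ Sofia ∩ Pablo ∩ Zane ∩ Kavya: 10:15-13:00, 13:15-14:00.
Grace ∩ Sofia ∩ Pablo ∩ Zane ∩ Kavya ∩ Mateo: 10:15-12:15, 13:15-14:00.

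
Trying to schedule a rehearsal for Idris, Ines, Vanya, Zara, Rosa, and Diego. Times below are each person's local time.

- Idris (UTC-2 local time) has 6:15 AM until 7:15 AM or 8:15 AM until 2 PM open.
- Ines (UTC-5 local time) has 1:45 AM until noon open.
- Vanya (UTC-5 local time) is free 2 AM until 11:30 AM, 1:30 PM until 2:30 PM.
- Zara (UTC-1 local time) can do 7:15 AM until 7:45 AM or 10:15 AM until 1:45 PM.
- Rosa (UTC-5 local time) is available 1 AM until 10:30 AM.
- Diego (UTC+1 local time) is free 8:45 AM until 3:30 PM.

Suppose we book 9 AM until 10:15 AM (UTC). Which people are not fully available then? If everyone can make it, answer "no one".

Idris, Zara

Idris in UTC: 08:15-09:15, 10:15-16:00 (add 2h to convert from UTC-2).
Ines in UTC: 06:45-17:00 (add 5h to convert from UTC-5).
Vanya in UTC: 07:00-16:30, 18:30-19:30 (add 5h to convert from UTC-5).
Zara in UTC: 08:15-08:45, 11:15-14:45 (add 1h to convert from UTC-1).
Rosa in UTC: 06:00-15:30 (add 5h to convert from UTC-5).
Diego in UTC: 07:45-14:30 (subtract 1h to convert from UTC+1).
Idris: not fully free for 09:00-10:15. Ines: free for 09:00-10:15. Vanya: free for 09:00-10:15. Zara: not fully free for 09:00-10:15. Rosa: free for 09:00-10:15. Diego: free for 09:00-10:15.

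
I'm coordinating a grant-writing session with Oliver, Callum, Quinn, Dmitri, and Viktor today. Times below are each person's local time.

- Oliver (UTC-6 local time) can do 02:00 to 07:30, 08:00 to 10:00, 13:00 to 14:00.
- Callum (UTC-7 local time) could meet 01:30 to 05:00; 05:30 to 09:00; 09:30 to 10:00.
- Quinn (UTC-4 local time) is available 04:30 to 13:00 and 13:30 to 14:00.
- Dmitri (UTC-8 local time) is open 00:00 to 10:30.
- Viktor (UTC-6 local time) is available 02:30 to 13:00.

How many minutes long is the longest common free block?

210

Oliver in UTC: 08:00-13:30, 14:00-16:00, 19:00-20:00 (add 6h to convert from UTC-6).
Callum in UTC: 08:30-12:00, 12:30-16:00, 16:30-17:00 (add 7h to convert from UTC-7).
Quinn in UTC: 08:30-17:00, 17:30-18:00 (add 4h to convert from UTC-4).
Dmitri in UTC: 08:00-18:30 (add 8h to convert from UTC-8).
Viktor in UTC: 08:30-19:00 (add 6h to convert from UTC-6).
Oliver ∩ Callum: 08:30-12:00, 12:30-13:30, 14:00-16:00.
Oliver ∩ Callum ∩ Quinn: 08:30-12:00, 12:30-13:30, 14:00-16:00.
Oliver ∩ Callum ∩ Quinn ∩ Dmitri: 08:30-12:00, 12:30-13:30, 14:00-16:00.
Oliver ∩ Callum ∩ Quinn ∩ Dmitri ∩ Viktor: 08:30-12:00, 12:30-13:30, 14:00-16:00.
So the common availability across everyone is 08:30-12:00, 12:30-13:30, 14:00-16:00.
The longest is 08:30-12:00 at 210 minutes.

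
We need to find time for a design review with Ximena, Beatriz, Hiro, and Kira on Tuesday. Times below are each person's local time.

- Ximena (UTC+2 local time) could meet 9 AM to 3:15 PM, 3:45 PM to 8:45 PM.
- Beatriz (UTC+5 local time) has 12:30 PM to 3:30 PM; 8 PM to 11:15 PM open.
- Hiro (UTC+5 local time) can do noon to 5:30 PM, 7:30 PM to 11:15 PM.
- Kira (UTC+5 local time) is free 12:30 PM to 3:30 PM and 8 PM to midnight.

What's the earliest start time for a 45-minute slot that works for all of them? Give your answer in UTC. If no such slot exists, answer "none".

Ximena in UTC: 07:00-13:15, 13:45-18:45 (subtract 2h to convert from UTC+2).
Beatriz in UTC: 07:30-10:30, 15:00-18:15 (subtract 5h to convert from UTC+5).
Hiro in UTC: 07:00-12:30, 14:30-18:15 (subtract 5h to convert from UTC+5).
Kira in UTC: 07:30-10:30, 15:00-19:00 (subtract 5h to convert from UTC+5).
Ximena ∩ Beatriz: 07:30-10:30, 15:00-18:15.
Ximena ∩ Beatriz ∩ Hiro: 07:30-10:30, 15:00-18:15.
Ximena ∩ Beatriz ∩ Hiro ∩ Kira: 07:30-10:30, 15:00-18:15.
Those are the intersection windows.
The first common window of at least 45 minutes is 07:30-10:30, so the earliest start is 07:30.

07:30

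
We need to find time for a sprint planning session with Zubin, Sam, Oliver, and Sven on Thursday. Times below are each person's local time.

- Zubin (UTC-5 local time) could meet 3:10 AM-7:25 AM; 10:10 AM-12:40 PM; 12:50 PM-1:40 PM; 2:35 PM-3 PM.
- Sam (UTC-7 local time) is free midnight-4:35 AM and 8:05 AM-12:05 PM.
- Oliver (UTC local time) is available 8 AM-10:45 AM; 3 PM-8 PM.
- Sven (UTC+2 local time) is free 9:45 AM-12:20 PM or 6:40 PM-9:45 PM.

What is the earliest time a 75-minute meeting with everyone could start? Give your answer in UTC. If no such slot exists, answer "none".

08:10

Zubin in UTC: 08:10-12:25, 15:10-17:40, 17:50-18:40, 19:35-20:00 (add 5h to convert from UTC-5).
Sam in UTC: 07:00-11:35, 15:05-19:05 (add 7h to convert from UTC-7).
Oliver in UTC: 08:00-10:45, 15:00-20:00.
Sven in UTC: 07:45-10:20, 16:40-19:45 (subtract 2h to convert from UTC+2).
Zubin ∩ Sam: 08:10-11:35, 15:10-17:40, 17:50-18:40.
Zubin ∩ Sam ∩ Oliver: 08:10-10:45, 15:10-17:40, 17:50-18:40.
Zubin ∩ Sam ∩ Oliver ∩ Sven: 08:10-10:20, 16:40-17:40, 17:50-18:40.
So the common availability across everyone is 08:10-10:20, 16:40-17:40, 17:50-18:40.
The first common window of at least 75 minutes is 08:10-10:20, so the earliest start is 08:10.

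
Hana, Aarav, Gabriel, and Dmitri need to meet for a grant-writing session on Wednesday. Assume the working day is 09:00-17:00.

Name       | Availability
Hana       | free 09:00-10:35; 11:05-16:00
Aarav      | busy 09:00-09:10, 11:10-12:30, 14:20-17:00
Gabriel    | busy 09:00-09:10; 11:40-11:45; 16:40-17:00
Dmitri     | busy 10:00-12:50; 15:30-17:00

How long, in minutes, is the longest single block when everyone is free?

Hana free: 09:00-10:35, 11:05-16:00.
Aarav free: 09:10-11:10, 12:30-14:20 (invert busy blocks within the working day).
Gabriel free: 09:10-11:40, 11:45-16:40 (invert busy blocks within the working day).
Dmitri free: 09:00-10:00, 12:50-15:30 (invert busy blocks within the working day).
Hana ∩ Aarav: 09:10-10:35, 11:05-11:10, 12:30-14:20.
Hana ∩ Aarav ∩ Gabriel: 09:10-10:35, 11:05-11:10, 12:30-14:20.
Hana ∩ Aarav ∩ Gabriel ∩ Dmitri: 09:10-10:00, 12:50-14:20.
The longest is 12:50-14:20 at 90 minutes.

90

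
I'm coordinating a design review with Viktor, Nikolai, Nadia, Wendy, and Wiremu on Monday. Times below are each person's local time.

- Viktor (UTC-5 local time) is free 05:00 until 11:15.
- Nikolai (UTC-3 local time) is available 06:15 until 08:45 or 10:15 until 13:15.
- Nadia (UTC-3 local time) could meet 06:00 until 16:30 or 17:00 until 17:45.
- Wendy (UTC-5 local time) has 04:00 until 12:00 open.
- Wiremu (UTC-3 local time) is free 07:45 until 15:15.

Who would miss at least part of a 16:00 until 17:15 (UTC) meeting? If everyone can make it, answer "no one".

Viktor in UTC: 10:00-16:15 (add 5h to convert from UTC-5).
Nikolai in UTC: 09:15-11:45, 13:15-16:15 (add 3h to convert from UTC-3).
Nadia in UTC: 09:00-19:30, 20:00-20:45 (add 3h to convert from UTC-3).
Wendy in UTC: 09:00-17:00 (add 5h to convert from UTC-5).
Wiremu in UTC: 10:45-18:15 (add 3h to convert from UTC-3).
Viktor: not fully free for 16:00-17:15. Nikolai: not fully free for 16:00-17:15. Nadia: free for 16:00-17:15. Wendy: not fully free for 16:00-17:15. Wiremu: free for 16:00-17:15.

Nikolai, Viktor, Wendy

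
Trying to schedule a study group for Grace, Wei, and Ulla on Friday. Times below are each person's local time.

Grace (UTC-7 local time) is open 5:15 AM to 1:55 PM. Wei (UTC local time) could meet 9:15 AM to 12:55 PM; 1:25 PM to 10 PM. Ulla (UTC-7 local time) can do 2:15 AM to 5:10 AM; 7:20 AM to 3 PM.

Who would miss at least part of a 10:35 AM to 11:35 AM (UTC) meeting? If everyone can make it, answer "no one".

Grace in UTC: 12:15-20:55 (add 7h to convert from UTC-7).
Wei in UTC: 09:15-12:55, 13:25-22:00.
Ulla in UTC: 09:15-12:10, 14:20-22:00 (add 7h to convert from UTC-7).
Grace: not fully free for 10:35-11:35. Wei: free for 10:35-11:35. Ulla: free for 10:35-11:35.

Grace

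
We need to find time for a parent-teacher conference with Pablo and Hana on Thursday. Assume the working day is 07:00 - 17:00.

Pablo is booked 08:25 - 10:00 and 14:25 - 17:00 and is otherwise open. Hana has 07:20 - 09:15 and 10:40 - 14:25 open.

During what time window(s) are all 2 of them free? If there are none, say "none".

Pablo free: 07:00-08:25, 10:00-14:25 (invert busy blocks within the working day).
Hana free: 07:20-09:15, 10:40-14:25.
Pablo ∩ Hana: 07:20-08:25, 10:40-14:25.

07:20-08:25, 10:40-14:25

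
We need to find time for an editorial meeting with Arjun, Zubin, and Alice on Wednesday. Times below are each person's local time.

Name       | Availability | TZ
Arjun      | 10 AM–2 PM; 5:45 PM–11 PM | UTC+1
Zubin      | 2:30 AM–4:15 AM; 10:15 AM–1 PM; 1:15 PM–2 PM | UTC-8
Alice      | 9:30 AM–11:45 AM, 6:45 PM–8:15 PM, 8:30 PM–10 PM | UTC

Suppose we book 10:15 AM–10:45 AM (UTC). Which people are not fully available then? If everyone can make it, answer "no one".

Arjun in UTC: 09:00-13:00, 16:45-22:00 (subtract 1h to convert from UTC+1).
Zubin in UTC: 10:30-12:15, 18:15-21:00, 21:15-22:00 (add 8h to convert from UTC-8).
Alice in UTC: 09:30-11:45, 18:45-20:15, 20:30-22:00.
Arjun: free for 10:15-10:45. Zubin: not fully free for 10:15-10:45. Alice: free for 10:15-10:45.

Zubin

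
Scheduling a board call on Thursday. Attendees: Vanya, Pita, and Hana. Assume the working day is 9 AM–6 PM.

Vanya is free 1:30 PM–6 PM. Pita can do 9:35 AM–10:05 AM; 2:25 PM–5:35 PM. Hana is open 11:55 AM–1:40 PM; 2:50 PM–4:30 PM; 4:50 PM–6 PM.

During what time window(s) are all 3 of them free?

14:50-16:30, 16:50-17:35

Vanya ∩ Pita: 14:25-17:35.
Vanya ∩ Pita ∩ Hana: 14:50-16:30, 16:50-17:35.
So the common availability across everyone is 14:50-16:30, 16:50-17:35.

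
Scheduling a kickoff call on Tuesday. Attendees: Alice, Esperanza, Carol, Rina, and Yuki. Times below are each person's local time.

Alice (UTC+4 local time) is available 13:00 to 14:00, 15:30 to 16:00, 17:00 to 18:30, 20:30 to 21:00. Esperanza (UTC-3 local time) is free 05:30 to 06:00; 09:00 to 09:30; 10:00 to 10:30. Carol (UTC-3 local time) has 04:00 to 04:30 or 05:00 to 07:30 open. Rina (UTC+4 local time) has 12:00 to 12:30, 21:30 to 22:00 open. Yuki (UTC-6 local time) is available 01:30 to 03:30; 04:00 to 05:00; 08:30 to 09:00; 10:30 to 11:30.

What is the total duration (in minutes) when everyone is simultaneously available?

0

Alice in UTC: 09:00-10:00, 11:30-12:00, 13:00-14:30, 16:30-17:00 (subtract 4h to convert from UTC+4).
Esperanza in UTC: 08:30-09:00, 12:00-12:30, 13:00-13:30 (add 3h to convert from UTC-3).
Carol in UTC: 07:00-07:30, 08:00-10:30 (add 3h to convert from UTC-3).
Rina in UTC: 08:00-08:30, 17:30-18:00 (subtract 4h to convert from UTC+4).
Yuki in UTC: 07:30-09:30, 10:00-11:00, 14:30-15:00, 16:30-17:30 (add 6h to convert from UTC-6).
Alice ∩ Esperanza: 13:00-13:30.
Alice ∩ Esperanza ∩ Carol: ∅.
Alice ∩ Esperanza ∩ Carol ∩ Rina: ∅.
Alice ∩ Esperanza ∩ Carol ∩ Rina ∩ Yuki: ∅.
There is no time when everyone is free.
There is no common window, so the total is 0 minutes.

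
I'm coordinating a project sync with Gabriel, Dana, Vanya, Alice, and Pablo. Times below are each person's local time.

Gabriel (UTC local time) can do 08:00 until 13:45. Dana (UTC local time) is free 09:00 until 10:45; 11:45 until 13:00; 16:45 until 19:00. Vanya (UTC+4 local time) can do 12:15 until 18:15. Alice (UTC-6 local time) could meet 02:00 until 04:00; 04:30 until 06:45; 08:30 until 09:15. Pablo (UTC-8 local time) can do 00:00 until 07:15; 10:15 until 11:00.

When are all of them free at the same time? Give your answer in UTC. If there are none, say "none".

09:00-10:00, 10:30-10:45, 11:45-12:45

Gabriel in UTC: 08:00-13:45.
Dana in UTC: 09:00-10:45, 11:45-13:00, 16:45-19:00.
Vanya in UTC: 08:15-14:15 (subtract 4h to convert from UTC+4).
Alice in UTC: 08:00-10:00, 10:30-12:45, 14:30-15:15 (add 6h to convert from UTC-6).
Pablo in UTC: 08:00-15:15, 18:15-19:00 (add 8h to convert from UTC-8).
Gabriel ∩ Dana: 09:00-10:45, 11:45-13:00.
Gabriel ∩ Dana ∩ Vanya: 09:00-10:45, 11:45-13:00.
Gabriel ∩ Dana ∩ Vanya ∩ Alice: 09:00-10:00, 10:30-10:45, 11:45-12:45.
Gabriel ∩ Dana ∩ Vanya ∩ Alice ∩ Pablo: 09:00-10:00, 10:30-10:45, 11:45-12:45.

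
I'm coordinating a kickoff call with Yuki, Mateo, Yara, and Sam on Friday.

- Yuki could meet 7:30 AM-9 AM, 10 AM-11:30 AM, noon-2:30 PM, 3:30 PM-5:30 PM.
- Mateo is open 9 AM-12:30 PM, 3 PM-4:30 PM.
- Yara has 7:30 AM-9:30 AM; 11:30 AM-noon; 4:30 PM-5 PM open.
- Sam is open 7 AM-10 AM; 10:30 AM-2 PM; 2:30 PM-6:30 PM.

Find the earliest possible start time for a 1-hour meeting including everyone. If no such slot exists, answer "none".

none

Yuki ∩ Mateo: 10:00-11:30, 12:00-12:30, 15:30-16:30.
Yuki ∩ Mateo ∩ Yara: ∅.
Yuki ∩ Mateo ∩ Yara ∩ Sam: ∅.
There is no time when everyone is free.
No common window is at least 60 minutes long.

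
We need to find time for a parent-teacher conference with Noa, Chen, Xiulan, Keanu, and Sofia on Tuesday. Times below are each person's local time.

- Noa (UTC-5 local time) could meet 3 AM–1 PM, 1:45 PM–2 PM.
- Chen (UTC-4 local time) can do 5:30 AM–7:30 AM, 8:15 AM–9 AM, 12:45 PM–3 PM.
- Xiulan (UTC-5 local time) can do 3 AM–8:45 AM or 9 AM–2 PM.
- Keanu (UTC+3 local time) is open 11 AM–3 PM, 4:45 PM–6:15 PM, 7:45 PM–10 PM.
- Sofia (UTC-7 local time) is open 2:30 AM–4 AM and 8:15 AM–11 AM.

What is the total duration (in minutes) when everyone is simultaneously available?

Noa in UTC: 08:00-18:00, 18:45-19:00 (add 5h to convert from UTC-5).
Chen in UTC: 09:30-11:30, 12:15-13:00, 16:45-19:00 (add 4h to convert from UTC-4).
Xiulan in UTC: 08:00-13:45, 14:00-19:00 (add 5h to convert from UTC-5).
Keanu in UTC: 08:00-12:00, 13:45-15:15, 16:45-19:00 (subtract 3h to convert from UTC+3).
Sofia in UTC: 09:30-11:00, 15:15-18:00 (add 7h to convert from UTC-7).
Noa ∩ Chen: 09:30-11:30, 12:15-13:00, 16:45-18:00, 18:45-19:00.
Noa ∩ Chen ∩ Xiulan: 09:30-11:30, 12:15-13:00, 16:45-18:00, 18:45-19:00.
Noa ∩ Chen ∩ Xiulan ∩ Keanu: 09:30-11:30, 16:45-18:00, 18:45-19:00.
Noa ∩ Chen ∩ Xiulan ∩ Keanu ∩ Sofia: 09:30-11:00, 16:45-18:00.
Summing the common windows: 90 + 75 = 165 minutes.

165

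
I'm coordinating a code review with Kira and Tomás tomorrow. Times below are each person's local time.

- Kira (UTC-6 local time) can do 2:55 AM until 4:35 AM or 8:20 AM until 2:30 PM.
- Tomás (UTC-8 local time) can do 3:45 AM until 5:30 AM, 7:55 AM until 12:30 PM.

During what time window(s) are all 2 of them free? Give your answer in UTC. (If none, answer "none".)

15:55-20:30

Kira in UTC: 08:55-10:35, 14:20-20:30 (add 6h to convert from UTC-6).
Tomás in UTC: 11:45-13:30, 15:55-20:30 (add 8h to convert from UTC-8).
Kira ∩ Tomás: 15:55-20:30.
Those are the intersection windows.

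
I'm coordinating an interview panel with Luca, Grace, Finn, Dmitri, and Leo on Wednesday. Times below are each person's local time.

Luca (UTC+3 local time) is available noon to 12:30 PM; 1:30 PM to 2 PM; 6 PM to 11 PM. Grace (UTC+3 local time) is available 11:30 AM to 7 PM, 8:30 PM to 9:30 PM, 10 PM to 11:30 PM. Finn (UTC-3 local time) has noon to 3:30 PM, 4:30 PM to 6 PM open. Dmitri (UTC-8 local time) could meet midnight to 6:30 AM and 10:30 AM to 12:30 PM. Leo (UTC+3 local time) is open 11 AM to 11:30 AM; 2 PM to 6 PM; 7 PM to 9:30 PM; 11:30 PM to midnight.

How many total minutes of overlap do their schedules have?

Luca in UTC: 09:00-09:30, 10:30-11:00, 15:00-20:00 (subtract 3h to convert from UTC+3).
Grace in UTC: 08:30-16:00, 17:30-18:30, 19:00-20:30 (subtract 3h to convert from UTC+3).
Finn in UTC: 15:00-18:30, 19:30-21:00 (add 3h to convert from UTC-3).
Dmitri in UTC: 08:00-14:30, 18:30-20:30 (add 8h to convert from UTC-8).
Leo in UTC: 08:00-08:30, 11:00-15:00, 16:00-18:30, 20:30-21:00 (subtract 3h to convert from UTC+3).
Luca ∩ Grace: 09:00-09:30, 10:30-11:00, 15:00-16:00, 17:30-18:30, 19:00-20:00.
Luca ∩ Grace ∩ Finn: 15:00-16:00, 17:30-18:30, 19:30-20:00.
Luca ∩ Grace ∩ Finn ∩ Dmitri: 19:30-20:00.
Luca ∩ Grace ∩ Finn ∩ Dmitri ∩ Leo: ∅.
There is no time when everyone is free.
There is no common window, so the total is 0 minutes.

0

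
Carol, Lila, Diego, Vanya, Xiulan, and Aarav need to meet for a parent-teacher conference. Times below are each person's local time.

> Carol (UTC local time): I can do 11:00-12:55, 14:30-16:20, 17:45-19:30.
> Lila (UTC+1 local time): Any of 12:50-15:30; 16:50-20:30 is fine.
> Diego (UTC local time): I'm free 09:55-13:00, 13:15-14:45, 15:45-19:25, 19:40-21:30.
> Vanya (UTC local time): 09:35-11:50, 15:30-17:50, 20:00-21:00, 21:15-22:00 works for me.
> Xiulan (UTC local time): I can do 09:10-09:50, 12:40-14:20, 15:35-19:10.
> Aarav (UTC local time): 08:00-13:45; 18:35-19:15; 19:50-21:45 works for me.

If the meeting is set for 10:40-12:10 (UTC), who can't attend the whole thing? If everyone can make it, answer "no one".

Carol in UTC: 11:00-12:55, 14:30-16:20, 17:45-19:30.
Lila in UTC: 11:50-14:30, 15:50-19:30 (subtract 1h to convert from UTC+1).
Diego in UTC: 09:55-13:00, 13:15-14:45, 15:45-19:25, 19:40-21:30.
Vanya in UTC: 09:35-11:50, 15:30-17:50, 20:00-21:00, 21:15-22:00.
Xiulan in UTC: 09:10-09:50, 12:40-14:20, 15:35-19:10.
Aarav in UTC: 08:00-13:45, 18:35-19:15, 19:50-21:45.
Carol: not fully free for 10:40-12:10. Lila: not fully free for 10:40-12:10. Diego: free for 10:40-12:10. Vanya: not fully free for 10:40-12:10. Xiulan: not fully free for 10:40-12:10. Aarav: free for 10:40-12:10.

Carol, Lila, Vanya, Xiulan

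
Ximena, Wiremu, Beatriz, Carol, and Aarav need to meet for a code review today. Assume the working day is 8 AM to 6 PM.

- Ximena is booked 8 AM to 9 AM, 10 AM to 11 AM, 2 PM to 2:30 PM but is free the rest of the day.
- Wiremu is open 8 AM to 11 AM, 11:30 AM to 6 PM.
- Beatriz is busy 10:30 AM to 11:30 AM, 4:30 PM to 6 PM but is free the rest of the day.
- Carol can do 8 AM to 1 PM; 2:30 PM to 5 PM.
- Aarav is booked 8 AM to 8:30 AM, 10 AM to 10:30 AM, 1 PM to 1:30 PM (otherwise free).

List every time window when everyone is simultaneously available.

Ximena free: 09:00-10:00, 11:00-14:00, 14:30-18:00 (invert busy blocks within the working day).
Wiremu free: 08:00-11:00, 11:30-18:00.
Beatriz free: 08:00-10:30, 11:30-16:30 (invert busy blocks within the working day).
Carol free: 08:00-13:00, 14:30-17:00.
Aarav free: 08:30-10:00, 10:30-13:00, 13:30-18:00 (invert busy blocks within the working day).
Ximena ∩ Wiremu: 09:00-10:00, 11:30-14:00, 14:30-18:00.
Ximena ∩ Wiremu ∩ Beatriz: 09:00-10:00, 11:30-14:00, 14:30-16:30.
Ximena ∩ Wiremu ∩ Beatriz ∩ Carol: 09:00-10:00, 11:30-13:00, 14:30-16:30.
Ximena ∩ Wiremu ∩ Beatriz ∩ Carol ∩ Aarav: 09:00-10:00, 11:30-13:00, 14:30-16:30.
Those are the intersection windows.

09:00-10:00, 11:30-13:00, 14:30-16:30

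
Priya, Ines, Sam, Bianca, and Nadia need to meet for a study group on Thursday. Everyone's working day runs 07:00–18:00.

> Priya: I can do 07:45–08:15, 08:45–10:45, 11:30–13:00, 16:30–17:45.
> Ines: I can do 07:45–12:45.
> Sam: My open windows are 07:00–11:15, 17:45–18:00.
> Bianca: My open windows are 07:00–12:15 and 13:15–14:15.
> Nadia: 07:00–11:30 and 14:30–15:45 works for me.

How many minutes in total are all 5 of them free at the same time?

150

Priya ∩ Ines: 07:45-08:15, 08:45-10:45, 11:30-12:45.
Priya ∩ Ines ∩ Sam: 07:45-08:15, 08:45-10:45.
Priya ∩ Ines ∩ Sam ∩ Bianca: 07:45-08:15, 08:45-10:45.
Priya ∩ Ines ∩ Sam ∩ Bianca ∩ Nadia: 07:45-08:15, 08:45-10:45.
Summing the common windows: 30 + 120 = 150 minutes.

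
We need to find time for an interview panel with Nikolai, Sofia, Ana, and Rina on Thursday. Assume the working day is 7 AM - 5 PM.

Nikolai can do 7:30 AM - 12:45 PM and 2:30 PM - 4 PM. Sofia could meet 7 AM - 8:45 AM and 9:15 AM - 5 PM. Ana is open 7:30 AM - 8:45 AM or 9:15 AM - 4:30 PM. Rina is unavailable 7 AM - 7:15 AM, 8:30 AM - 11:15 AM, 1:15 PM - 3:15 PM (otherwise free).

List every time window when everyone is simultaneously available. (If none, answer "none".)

07:30-08:30, 11:15-12:45, 15:15-16:00

Nikolai free: 07:30-12:45, 14:30-16:00.
Sofia free: 07:00-08:45, 09:15-17:00.
Ana free: 07:30-08:45, 09:15-16:30.
Rina free: 07:15-08:30, 11:15-13:15, 15:15-17:00 (invert busy blocks within the working day).
Nikolai ∩ Sofia: 07:30-08:45, 09:15-12:45, 14:30-16:00.
Nikolai ∩ Sofia ∩ Ana: 07:30-08:45, 09:15-12:45, 14:30-16:00.
Nikolai ∩ Sofia ∩ Ana ∩ Rina: 07:30-08:30, 11:15-12:45, 15:15-16:00.
Those are the intersection windows.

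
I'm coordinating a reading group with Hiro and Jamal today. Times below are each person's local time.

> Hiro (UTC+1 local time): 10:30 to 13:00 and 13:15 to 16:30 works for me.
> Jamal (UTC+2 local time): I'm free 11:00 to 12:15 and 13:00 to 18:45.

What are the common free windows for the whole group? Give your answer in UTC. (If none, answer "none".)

Hiro in UTC: 09:30-12:00, 12:15-15:30 (subtract 1h to convert from UTC+1).
Jamal in UTC: 09:00-10:15, 11:00-16:45 (subtract 2h to convert from UTC+2).
Hiro ∩ Jamal: 09:30-10:15, 11:00-12:00, 12:15-15:30.
Those are the intersection windows.

09:30-10:15, 11:00-12:00, 12:15-15:30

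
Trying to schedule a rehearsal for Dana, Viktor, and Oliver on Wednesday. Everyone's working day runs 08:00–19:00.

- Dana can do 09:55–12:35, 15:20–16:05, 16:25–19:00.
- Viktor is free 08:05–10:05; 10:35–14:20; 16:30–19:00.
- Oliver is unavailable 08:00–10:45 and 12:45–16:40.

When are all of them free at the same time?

Dana free: 09:55-12:35, 15:20-16:05, 16:25-19:00.
Viktor free: 08:05-10:05, 10:35-14:20, 16:30-19:00.
Oliver free: 10:45-12:45, 16:40-19:00 (invert busy blocks within the working day).
Dana ∩ Viktor: 09:55-10:05, 10:35-12:35, 16:30-19:00.
Dana ∩ Viktor ∩ Oliver: 10:45-12:35, 16:40-19:00.
Those are the intersection windows.

10:45-12:35, 16:40-19:00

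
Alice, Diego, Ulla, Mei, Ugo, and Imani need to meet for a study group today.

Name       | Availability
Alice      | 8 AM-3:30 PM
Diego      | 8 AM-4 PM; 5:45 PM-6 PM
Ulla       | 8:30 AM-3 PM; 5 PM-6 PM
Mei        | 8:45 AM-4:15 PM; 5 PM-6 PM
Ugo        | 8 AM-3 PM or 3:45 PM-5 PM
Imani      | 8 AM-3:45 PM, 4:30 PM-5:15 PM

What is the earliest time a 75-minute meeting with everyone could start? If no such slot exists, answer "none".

Alice ∩ Diego: 08:00-15:30.
Alice ∩ Diego ∩ Ulla: 08:30-15:00.
Alice ∩ Diego ∩ Ulla ∩ Mei: 08:45-15:00.
Alice ∩ Diego ∩ Ulla ∩ Mei ∩ Ugo: 08:45-15:00.
Alice ∩ Diego ∩ Ulla ∩ Mei ∩ Ugo ∩ Imani: 08:45-15:00.
The first common window of at least 75 minutes is 08:45-15:00, so the earliest start is 08:45.

08:45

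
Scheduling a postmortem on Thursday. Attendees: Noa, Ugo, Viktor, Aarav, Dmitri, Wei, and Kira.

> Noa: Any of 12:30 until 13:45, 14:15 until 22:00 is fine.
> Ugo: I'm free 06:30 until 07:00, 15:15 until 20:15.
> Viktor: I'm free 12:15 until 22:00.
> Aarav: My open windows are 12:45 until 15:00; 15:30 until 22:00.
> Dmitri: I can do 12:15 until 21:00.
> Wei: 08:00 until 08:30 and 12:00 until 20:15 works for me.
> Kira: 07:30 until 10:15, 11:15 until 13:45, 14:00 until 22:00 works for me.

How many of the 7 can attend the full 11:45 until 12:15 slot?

Kira can make the full 11:45-12:15 slot — that's 1.

1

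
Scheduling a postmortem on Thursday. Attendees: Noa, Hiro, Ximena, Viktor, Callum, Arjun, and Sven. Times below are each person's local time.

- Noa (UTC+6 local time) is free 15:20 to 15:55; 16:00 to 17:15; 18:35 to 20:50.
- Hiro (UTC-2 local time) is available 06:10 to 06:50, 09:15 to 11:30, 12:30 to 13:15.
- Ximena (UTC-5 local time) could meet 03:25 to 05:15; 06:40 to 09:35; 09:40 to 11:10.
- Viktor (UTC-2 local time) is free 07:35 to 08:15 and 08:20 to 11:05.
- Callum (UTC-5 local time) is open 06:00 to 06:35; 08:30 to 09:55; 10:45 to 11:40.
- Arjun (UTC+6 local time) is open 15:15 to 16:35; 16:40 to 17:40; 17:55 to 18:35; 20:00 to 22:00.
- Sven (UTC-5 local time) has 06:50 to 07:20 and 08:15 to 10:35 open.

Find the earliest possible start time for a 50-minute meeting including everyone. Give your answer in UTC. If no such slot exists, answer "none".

none

Noa in UTC: 09:20-09:55, 10:00-11:15, 12:35-14:50 (subtract 6h to convert from UTC+6).
Hiro in UTC: 08:10-08:50, 11:15-13:30, 14:30-15:15 (add 2h to convert from UTC-2).
Ximena in UTC: 08:25-10:15, 11:40-14:35, 14:40-16:10 (add 5h to convert from UTC-5).
Viktor in UTC: 09:35-10:15, 10:20-13:05 (add 2h to convert from UTC-2).
Callum in UTC: 11:00-11:35, 13:30-14:55, 15:45-16:40 (add 5h to convert from UTC-5).
Arjun in UTC: 09:15-10:35, 10:40-11:40, 11:55-12:35, 14:00-16:00 (subtract 6h to convert from UTC+6).
Sven in UTC: 11:50-12:20, 13:15-15:35 (add 5h to convert from UTC-5).
Noa ∩ Hiro: 12:35-13:30, 14:30-14:50.
Noa ∩ Hiro ∩ Ximena: 12:35-13:30, 14:30-14:35, 14:40-14:50.
Noa ∩ Hiro ∩ Ximena ∩ Viktor: 12:35-13:05.
Noa ∩ Hiro ∩ Ximena ∩ Viktor ∩ Callum: ∅.
Noa ∩ Hiro ∩ Ximena ∩ Viktor ∩ Callum ∩ Arjun: ∅.
Noa ∩ Hiro ∩ Ximena ∩ Viktor ∩ Callum ∩ Arjun ∩ Sven: ∅.
There is no time when everyone is free.
No common window is at least 50 minutes long.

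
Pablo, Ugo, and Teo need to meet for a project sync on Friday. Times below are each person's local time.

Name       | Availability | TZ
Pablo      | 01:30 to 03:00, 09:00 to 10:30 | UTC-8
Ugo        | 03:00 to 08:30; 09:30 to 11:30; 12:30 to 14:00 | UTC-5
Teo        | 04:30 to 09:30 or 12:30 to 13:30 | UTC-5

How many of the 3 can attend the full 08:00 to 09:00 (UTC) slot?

1

Pablo in UTC: 09:30-11:00, 17:00-18:30 (add 8h to convert from UTC-8).
Ugo in UTC: 08:00-13:30, 14:30-16:30, 17:30-19:00 (add 5h to convert from UTC-5).
Teo in UTC: 09:30-14:30, 17:30-18:30 (add 5h to convert from UTC-5).
Ugo can make the full 08:00-09:00 slot — that's 1.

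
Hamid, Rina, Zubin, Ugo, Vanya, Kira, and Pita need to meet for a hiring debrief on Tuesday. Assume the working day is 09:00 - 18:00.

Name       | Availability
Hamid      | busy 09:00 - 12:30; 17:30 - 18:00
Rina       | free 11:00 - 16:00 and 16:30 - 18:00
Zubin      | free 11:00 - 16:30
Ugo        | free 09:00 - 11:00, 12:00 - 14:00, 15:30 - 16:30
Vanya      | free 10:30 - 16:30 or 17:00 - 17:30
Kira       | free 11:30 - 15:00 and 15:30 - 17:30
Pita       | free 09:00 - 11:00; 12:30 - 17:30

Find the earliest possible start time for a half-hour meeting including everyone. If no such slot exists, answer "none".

Hamid free: 12:30-17:30 (invert busy blocks within the working day).
Rina free: 11:00-16:00, 16:30-18:00.
Zubin free: 11:00-16:30.
Ugo free: 09:00-11:00, 12:00-14:00, 15:30-16:30.
Vanya free: 10:30-16:30, 17:00-17:30.
Kira free: 11:30-15:00, 15:30-17:30.
Pita free: 09:00-11:00, 12:30-17:30.
Hamid ∩ Rina: 12:30-16:00, 16:30-17:30.
Hamid ∩ Rina ∩ Zubin: 12:30-16:00.
Hamid ∩ Rina ∩ Zubin ∩ Ugo: 12:30-14:00, 15:30-16:00.
Hamid ∩ Rina ∩ Zubin ∩ Ugo ∩ Vanya: 12:30-14:00, 15:30-16:00.
Hamid ∩ Rina ∩ Zubin ∩ Ugo ∩ Vanya ∩ Kira: 12:30-14:00, 15:30-16:00.
Hamid ∩ Rina ∩ Zubin ∩ Ugo ∩ Vanya ∩ Kira ∩ Pita: 12:30-14:00, 15:30-16:00.
The first common window of at least 30 minutes is 12:30-14:00, so the earliest start is 12:30.

12:30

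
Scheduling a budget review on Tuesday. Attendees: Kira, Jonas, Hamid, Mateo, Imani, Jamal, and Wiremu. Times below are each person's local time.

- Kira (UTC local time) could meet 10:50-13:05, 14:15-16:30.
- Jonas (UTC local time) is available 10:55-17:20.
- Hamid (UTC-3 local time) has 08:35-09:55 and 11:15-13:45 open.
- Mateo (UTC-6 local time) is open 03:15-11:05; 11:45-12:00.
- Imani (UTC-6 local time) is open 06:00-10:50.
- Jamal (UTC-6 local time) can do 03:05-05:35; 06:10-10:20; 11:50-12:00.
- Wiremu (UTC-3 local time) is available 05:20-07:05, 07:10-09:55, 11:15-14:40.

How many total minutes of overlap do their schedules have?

170

Kira in UTC: 10:50-13:05, 14:15-16:30.
Jonas in UTC: 10:55-17:20.
Hamid in UTC: 11:35-12:55, 14:15-16:45 (add 3h to convert from UTC-3).
Mateo in UTC: 09:15-17:05, 17:45-18:00 (add 6h to convert from UTC-6).
Imani in UTC: 12:00-16:50 (add 6h to convert from UTC-6).
Jamal in UTC: 09:05-11:35, 12:10-16:20, 17:50-18:00 (add 6h to convert from UTC-6).
Wiremu in UTC: 08:20-10:05, 10:10-12:55, 14:15-17:40 (add 3h to convert from UTC-3).
Kira ∩ Jonas: 10:55-13:05, 14:15-16:30.
Kira ∩ Jonas ∩ Hamid: 11:35-12:55, 14:15-16:30.
Kira ∩ Jonas ∩ Hamid ∩ Mateo: 11:35-12:55, 14:15-16:30.
Kira ∩ Jonas ∩ Hamid ∩ Mateo ∩ Imani: 12:00-12:55, 14:15-16:30.
Kira ∩ Jonas ∩ Hamid ∩ Mateo ∩ Imani ∩ Jamal: 12:10-12:55, 14:15-16:20.
Kira ∩ Jonas ∩ Hamid ∩ Mateo ∩ Imani ∩ Jamal ∩ Wiremu: 12:10-12:55, 14:15-16:20.
Summing the common windows: 45 + 125 = 170 minutes.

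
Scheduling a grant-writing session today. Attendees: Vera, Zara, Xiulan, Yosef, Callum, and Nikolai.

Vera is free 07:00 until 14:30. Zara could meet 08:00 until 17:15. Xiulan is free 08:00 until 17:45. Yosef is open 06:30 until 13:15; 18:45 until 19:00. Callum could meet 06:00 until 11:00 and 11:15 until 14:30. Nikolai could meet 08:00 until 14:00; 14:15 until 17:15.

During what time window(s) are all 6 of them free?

08:00-11:00, 11:15-13:15

Vera ∩ Zara: 08:00-14:30.
Vera ∩ Zara ∩ Xiulan: 08:00-14:30.
Vera ∩ Zara ∩ Xiulan ∩ Yosef: 08:00-13:15.
Vera ∩ Zara ∩ Xiulan ∩ Yosef ∩ Callum: 08:00-11:00, 11:15-13:15.
Vera ∩ Zara ∩ Xiulan ∩ Yosef ∩ Callum ∩ Nikolai: 08:00-11:00, 11:15-13:15.
Those are the intersection windows.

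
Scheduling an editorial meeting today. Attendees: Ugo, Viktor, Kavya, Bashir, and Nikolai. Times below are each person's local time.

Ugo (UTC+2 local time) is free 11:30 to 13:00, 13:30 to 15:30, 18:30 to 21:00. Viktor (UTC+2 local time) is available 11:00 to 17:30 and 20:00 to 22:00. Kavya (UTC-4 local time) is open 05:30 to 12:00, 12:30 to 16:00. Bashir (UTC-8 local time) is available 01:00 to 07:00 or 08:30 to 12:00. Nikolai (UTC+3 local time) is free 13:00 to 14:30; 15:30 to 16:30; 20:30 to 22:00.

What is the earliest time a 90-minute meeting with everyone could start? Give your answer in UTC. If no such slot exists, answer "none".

none

Ugo in UTC: 09:30-11:00, 11:30-13:30, 16:30-19:00 (subtract 2h to convert from UTC+2).
Viktor in UTC: 09:00-15:30, 18:00-20:00 (subtract 2h to convert from UTC+2).
Kavya in UTC: 09:30-16:00, 16:30-20:00 (add 4h to convert from UTC-4).
Bashir in UTC: 09:00-15:00, 16:30-20:00 (add 8h to convert from UTC-8).
Nikolai in UTC: 10:00-11:30, 12:30-13:30, 17:30-19:00 (subtract 3h to convert from UTC+3).
Ugo ∩ Viktor: 09:30-11:00, 11:30-13:30, 18:00-19:00.
Ugo ∩ Viktor ∩ Kavya: 09:30-11:00, 11:30-13:30, 18:00-19:00.
Ugo ∩ Viktor ∩ Kavya ∩ Bashir: 09:30-11:00, 11:30-13:30, 18:00-19:00.
Ugo ∩ Viktor ∩ Kavya ∩ Bashir ∩ Nikolai: 10:00-11:00, 12:30-13:30, 18:00-19:00.
No common window is at least 90 minutes long.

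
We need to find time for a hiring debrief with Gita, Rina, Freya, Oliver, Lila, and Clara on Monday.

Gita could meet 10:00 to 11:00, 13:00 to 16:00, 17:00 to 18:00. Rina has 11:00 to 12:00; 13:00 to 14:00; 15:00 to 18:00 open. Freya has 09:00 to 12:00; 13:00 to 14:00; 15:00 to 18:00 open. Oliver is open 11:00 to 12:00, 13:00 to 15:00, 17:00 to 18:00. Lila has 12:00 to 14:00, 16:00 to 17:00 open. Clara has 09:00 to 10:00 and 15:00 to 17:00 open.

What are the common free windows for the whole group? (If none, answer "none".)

Gita ∩ Rina: 13:00-14:00, 15:00-16:00, 17:00-18:00.
Gita ∩ Rina ∩ Freya: 13:00-14:00, 15:00-16:00, 17:00-18:00.
Gita ∩ Rina ∩ Freya ∩ Oliver: 13:00-14:00, 17:00-18:00.
Gita ∩ Rina ∩ Freya ∩ Oliver ∩ Lila: 13:00-14:00.
Gita ∩ Rina ∩ Freya ∩ Oliver ∩ Lila ∩ Clara: ∅.
There is no time when everyone is free.

none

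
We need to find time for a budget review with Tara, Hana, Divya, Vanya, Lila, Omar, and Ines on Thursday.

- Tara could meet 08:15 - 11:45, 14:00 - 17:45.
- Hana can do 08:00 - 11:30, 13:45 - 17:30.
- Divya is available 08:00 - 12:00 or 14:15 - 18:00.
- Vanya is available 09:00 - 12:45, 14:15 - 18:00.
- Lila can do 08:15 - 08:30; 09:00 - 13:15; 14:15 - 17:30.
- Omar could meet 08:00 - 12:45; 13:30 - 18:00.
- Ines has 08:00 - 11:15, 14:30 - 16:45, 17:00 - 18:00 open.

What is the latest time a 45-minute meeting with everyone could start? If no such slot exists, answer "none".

16:00

Tara ∩ Hana: 08:15-11:30, 14:00-17:30.
Tara ∩ Hana ∩ Divya: 08:15-11:30, 14:15-17:30.
Tara ∩ Hana ∩ Divya ∩ Vanya: 09:00-11:30, 14:15-17:30.
Tara ∩ Hana ∩ Divya ∩ Vanya ∩ Lila: 09:00-11:30, 14:15-17:30.
Tara ∩ Hana ∩ Divya ∩ Vanya ∩ Lila ∩ Omar: 09:00-11:30, 14:15-17:30.
Tara ∩ Hana ∩ Divya ∩ Vanya ∩ Lila ∩ Omar ∩ Ines: 09:00-11:15, 14:30-16:45, 17:00-17:30.
So the common availability across everyone is 09:00-11:15, 14:30-16:45, 17:00-17:30.
The last common window of at least 45 minutes is 14:30-16:45; a 45-minute meeting can start as late as 16:00 and still end by 16:45.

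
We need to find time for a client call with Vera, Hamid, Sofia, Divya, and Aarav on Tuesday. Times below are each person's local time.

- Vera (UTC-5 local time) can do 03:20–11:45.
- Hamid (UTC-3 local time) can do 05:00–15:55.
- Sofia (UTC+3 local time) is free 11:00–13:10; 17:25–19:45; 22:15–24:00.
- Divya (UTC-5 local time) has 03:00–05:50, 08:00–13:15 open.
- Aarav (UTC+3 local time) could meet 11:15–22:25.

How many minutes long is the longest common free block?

140

Vera in UTC: 08:20-16:45 (add 5h to convert from UTC-5).
Hamid in UTC: 08:00-18:55 (add 3h to convert from UTC-3).
Sofia in UTC: 08:00-10:10, 14:25-16:45, 19:15-21:00 (subtract 3h to convert from UTC+3).
Divya in UTC: 08:00-10:50, 13:00-18:15 (add 5h to convert from UTC-5).
Aarav in UTC: 08:15-19:25 (subtract 3h to convert from UTC+3).
Vera ∩ Hamid: 08:20-16:45.
Vera ∩ Hamid ∩ Sofia: 08:20-10:10, 14:25-16:45.
Vera ∩ Hamid ∩ Sofia ∩ Divya: 08:20-10:10, 14:25-16:45.
Vera ∩ Hamid ∩ Sofia ∩ Divya ∩ Aarav: 08:20-10:10, 14:25-16:45.
Those are the intersection windows.
The longest is 14:25-16:45 at 140 minutes.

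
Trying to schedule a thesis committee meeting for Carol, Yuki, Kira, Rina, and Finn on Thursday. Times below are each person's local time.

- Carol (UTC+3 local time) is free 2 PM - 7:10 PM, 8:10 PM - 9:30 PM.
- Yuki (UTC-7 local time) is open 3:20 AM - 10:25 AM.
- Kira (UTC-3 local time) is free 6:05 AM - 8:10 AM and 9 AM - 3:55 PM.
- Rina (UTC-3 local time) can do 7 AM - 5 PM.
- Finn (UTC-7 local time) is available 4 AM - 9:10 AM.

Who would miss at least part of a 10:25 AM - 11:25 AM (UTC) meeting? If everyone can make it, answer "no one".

Carol in UTC: 11:00-16:10, 17:10-18:30 (subtract 3h to convert from UTC+3).
Yuki in UTC: 10:20-17:25 (add 7h to convert from UTC-7).
Kira in UTC: 09:05-11:10, 12:00-18:55 (add 3h to convert from UTC-3).
Rina in UTC: 10:00-20:00 (add 3h to convert from UTC-3).
Finn in UTC: 11:00-16:10 (add 7h to convert from UTC-7).
Carol: not fully free for 10:25-11:25. Yuki: free for 10:25-11:25. Kira: not fully free for 10:25-11:25. Rina: free for 10:25-11:25. Finn: not fully free for 10:25-11:25.

Carol, Finn, Kira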